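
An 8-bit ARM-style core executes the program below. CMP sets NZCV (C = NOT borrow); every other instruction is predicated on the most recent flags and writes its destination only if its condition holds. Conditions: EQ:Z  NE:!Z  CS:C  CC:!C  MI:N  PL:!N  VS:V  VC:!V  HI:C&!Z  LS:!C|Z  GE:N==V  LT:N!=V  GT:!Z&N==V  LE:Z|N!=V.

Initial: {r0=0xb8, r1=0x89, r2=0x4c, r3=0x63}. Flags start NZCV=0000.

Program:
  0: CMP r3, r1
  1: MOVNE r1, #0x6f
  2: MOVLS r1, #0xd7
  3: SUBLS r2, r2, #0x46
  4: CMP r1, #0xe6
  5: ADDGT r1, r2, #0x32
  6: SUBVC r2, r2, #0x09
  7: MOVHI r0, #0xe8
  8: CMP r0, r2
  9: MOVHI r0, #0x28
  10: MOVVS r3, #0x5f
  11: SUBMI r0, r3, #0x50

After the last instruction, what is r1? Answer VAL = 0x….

[0] flags=1001 → (cmp)
[1] flags=1001 NE?T → r1=0x6f
[2] flags=1001 LS?T → r1=0xd7
[3] flags=1001 LS?T → r2=0x06
[4] flags=1000 → (cmp)
[5] flags=1000 GT?F → skip
[6] flags=1000 VC?T → r2=0xfd
[7] flags=1000 HI?F → skip
[8] flags=1000 → (cmp)
[9] flags=1000 HI?F → skip
[10] flags=1000 VS?F → skip
[11] flags=1000 MI?T → r0=0x13

VAL = 0xd7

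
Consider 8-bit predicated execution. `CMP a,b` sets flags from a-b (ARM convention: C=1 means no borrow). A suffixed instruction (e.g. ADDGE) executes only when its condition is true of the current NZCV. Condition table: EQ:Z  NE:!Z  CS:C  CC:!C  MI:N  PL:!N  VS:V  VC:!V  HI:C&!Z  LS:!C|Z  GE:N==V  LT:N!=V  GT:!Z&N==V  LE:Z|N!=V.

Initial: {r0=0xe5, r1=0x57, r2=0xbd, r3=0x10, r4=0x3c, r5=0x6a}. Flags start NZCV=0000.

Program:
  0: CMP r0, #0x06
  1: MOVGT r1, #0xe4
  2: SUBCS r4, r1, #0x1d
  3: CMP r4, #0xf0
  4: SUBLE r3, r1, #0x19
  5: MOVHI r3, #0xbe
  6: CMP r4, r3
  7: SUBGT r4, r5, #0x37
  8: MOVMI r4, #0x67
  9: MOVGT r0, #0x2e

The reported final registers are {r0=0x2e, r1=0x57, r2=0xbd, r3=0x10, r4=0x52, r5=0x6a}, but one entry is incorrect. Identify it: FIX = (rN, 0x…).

FIX = (r4, 0x33)

[0] flags=1010 → (cmp)
[1] flags=1010 GT?F → skip
[2] flags=1010 CS?T → r4=0x3a
[3] flags=0000 → (cmp)
[4] flags=0000 LE?F → skip
[5] flags=0000 HI?F → skip
[6] flags=0010 → (cmp)
[7] flags=0010 GT?T → r4=0x33
[8] flags=0010 MI?F → skip
[9] flags=0010 GT?T → r0=0x2e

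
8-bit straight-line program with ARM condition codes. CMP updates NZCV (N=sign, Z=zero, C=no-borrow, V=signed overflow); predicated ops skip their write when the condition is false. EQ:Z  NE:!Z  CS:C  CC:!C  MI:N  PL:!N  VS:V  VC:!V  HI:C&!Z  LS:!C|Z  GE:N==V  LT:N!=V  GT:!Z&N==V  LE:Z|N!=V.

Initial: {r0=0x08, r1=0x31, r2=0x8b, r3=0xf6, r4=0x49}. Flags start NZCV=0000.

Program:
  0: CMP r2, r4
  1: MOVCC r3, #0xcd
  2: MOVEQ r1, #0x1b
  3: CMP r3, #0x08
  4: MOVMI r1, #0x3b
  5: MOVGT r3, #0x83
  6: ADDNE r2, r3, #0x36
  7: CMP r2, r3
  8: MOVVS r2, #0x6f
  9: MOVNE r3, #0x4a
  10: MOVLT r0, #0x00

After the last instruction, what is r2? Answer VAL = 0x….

VAL = 0x2c

0: ✓ CMP  NZCV=0011
1: · MOVCC
2: · MOVEQ
3: ✓ CMP  NZCV=1010
4: ✓ MOVMI  r1←0x3b
5: · MOVGT
6: ✓ ADDNE  r2←0x2c
7: ✓ CMP  NZCV=0000
8: · MOVVS
9: ✓ MOVNE  r3←0x4a
10: · MOVLT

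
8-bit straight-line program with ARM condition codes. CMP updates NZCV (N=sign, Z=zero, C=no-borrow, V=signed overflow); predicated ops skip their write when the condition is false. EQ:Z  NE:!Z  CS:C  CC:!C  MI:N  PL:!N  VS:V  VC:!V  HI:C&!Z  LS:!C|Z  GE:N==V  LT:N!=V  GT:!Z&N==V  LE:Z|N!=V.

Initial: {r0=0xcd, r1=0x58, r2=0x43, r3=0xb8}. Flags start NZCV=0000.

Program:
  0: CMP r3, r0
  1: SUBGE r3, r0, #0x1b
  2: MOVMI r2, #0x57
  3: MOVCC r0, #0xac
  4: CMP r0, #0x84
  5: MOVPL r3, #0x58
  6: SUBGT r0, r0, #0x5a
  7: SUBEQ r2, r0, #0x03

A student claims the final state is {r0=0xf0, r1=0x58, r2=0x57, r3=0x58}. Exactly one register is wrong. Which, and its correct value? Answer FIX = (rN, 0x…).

FIX = (r0, 0x52)

[0] flags=1000 → (cmp)
[1] flags=1000 GE?F → skip
[2] flags=1000 MI?T → r2=0x57
[3] flags=1000 CC?T → r0=0xac
[4] flags=0010 → (cmp)
[5] flags=0010 PL?T → r3=0x58
[6] flags=0010 GT?T → r0=0x52
[7] flags=0010 EQ?F → skip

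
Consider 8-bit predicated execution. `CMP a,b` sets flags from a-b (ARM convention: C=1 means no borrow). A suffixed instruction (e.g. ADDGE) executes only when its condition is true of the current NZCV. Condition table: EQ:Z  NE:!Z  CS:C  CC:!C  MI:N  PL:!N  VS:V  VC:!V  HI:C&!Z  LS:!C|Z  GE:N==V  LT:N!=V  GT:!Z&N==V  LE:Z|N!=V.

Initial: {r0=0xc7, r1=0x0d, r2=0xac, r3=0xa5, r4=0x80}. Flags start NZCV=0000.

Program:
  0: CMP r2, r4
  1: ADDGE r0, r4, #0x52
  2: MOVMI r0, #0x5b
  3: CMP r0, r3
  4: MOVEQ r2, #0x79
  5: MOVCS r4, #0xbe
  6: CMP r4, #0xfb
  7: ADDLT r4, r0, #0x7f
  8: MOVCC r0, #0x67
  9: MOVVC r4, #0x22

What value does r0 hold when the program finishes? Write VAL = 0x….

VAL = 0x67

[0] flags=0010 → (cmp)
[1] flags=0010 GE?T → r0=0xd2
[2] flags=0010 MI?F → skip
[3] flags=0010 → (cmp)
[4] flags=0010 EQ?F → skip
[5] flags=0010 CS?T → r4=0xbe
[6] flags=1000 → (cmp)
[7] flags=1000 LT?T → r4=0x51
[8] flags=1000 CC?T → r0=0x67
[9] flags=1000 VC?T → r4=0x22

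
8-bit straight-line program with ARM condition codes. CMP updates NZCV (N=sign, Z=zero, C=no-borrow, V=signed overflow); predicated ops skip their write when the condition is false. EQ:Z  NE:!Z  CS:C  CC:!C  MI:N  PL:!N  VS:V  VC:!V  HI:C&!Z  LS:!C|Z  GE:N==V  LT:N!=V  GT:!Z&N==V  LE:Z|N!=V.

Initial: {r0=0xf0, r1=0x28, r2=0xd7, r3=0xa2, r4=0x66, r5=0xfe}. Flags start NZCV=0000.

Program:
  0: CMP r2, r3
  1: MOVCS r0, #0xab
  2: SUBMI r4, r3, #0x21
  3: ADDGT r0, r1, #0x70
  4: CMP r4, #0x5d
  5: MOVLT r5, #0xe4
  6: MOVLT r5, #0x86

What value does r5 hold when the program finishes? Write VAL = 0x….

[0] flags=0010 → (cmp)
[1] flags=0010 CS?T → r0=0xab
[2] flags=0010 MI?F → skip
[3] flags=0010 GT?T → r0=0x98
[4] flags=0010 → (cmp)
[5] flags=0010 LT?F → skip
[6] flags=0010 LT?F → skip

VAL = 0xfe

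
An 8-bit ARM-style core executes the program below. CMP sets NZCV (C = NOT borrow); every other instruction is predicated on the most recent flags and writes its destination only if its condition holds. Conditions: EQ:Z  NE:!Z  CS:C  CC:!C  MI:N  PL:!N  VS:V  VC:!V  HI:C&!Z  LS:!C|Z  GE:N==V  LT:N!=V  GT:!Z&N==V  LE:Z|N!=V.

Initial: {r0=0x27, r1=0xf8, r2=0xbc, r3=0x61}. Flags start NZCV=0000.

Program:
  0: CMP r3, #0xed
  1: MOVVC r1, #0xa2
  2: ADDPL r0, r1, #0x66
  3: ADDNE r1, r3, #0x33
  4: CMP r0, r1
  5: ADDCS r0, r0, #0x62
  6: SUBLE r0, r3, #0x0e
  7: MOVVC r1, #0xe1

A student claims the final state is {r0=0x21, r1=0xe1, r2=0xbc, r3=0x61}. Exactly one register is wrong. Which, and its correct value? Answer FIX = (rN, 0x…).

0: ✓ CMP  NZCV=0000
1: ✓ MOVVC  r1←0xa2
2: ✓ ADDPL  r0←0x08
3: ✓ ADDNE  r1←0x94
4: ✓ CMP  NZCV=0000
5: · ADDCS
6: · SUBLE
7: ✓ MOVVC  r1←0xe1

FIX = (r0, 0x08)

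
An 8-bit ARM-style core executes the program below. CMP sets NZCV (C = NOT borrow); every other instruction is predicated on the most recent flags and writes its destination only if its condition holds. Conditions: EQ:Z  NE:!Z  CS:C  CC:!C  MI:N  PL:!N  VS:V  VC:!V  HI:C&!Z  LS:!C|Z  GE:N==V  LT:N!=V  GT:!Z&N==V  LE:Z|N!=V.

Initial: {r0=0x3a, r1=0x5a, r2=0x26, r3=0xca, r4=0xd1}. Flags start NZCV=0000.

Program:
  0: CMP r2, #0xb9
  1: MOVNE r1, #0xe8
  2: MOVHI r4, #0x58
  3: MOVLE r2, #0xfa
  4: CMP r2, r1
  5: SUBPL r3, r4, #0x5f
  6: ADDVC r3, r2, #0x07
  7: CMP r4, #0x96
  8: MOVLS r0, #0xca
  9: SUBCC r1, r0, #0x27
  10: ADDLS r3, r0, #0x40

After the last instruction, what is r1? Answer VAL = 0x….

VAL = 0xe8

0: ✓ CMP  NZCV=0000
1: ✓ MOVNE  r1←0xe8
2: · MOVHI
3: · MOVLE
4: ✓ CMP  NZCV=0000
5: ✓ SUBPL  r3←0x72
6: ✓ ADDVC  r3←0x2d
7: ✓ CMP  NZCV=0010
8: · MOVLS
9: · SUBCC
10: · ADDLS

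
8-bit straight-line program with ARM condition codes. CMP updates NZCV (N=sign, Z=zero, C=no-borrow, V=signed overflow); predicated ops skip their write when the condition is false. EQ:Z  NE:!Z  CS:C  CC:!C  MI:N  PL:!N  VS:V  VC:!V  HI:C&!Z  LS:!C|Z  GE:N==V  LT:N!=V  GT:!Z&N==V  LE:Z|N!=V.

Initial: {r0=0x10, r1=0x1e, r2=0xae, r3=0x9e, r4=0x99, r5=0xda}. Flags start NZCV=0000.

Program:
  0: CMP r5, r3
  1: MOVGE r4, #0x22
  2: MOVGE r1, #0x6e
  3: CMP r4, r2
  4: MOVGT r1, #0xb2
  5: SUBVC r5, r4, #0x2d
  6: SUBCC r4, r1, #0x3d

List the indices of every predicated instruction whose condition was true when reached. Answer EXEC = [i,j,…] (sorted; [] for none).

EXEC = [1,2,4,5,6]

0: ✓ CMP  NZCV=0010
1: ✓ MOVGE  r4←0x22
2: ✓ MOVGE  r1←0x6e
3: ✓ CMP  NZCV=0000
4: ✓ MOVGT  r1←0xb2
5: ✓ SUBVC  r5←0xf5
6: ✓ SUBCC  r4←0x75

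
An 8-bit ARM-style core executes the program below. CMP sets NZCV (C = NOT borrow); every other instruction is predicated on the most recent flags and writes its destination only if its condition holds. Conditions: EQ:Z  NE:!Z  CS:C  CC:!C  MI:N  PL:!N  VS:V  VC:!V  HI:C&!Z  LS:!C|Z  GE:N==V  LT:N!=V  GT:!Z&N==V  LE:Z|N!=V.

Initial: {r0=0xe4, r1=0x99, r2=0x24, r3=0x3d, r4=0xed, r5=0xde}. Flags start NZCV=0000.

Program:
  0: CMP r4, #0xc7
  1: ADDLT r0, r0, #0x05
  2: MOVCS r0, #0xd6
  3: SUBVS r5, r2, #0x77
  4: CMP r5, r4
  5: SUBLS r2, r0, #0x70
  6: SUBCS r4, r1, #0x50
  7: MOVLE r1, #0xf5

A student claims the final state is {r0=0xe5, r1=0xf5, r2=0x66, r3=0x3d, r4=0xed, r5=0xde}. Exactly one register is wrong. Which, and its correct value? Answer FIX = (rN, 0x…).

0: ✓ CMP  NZCV=0010
1: · ADDLT
2: ✓ MOVCS  r0←0xd6
3: · SUBVS
4: ✓ CMP  NZCV=1000
5: ✓ SUBLS  r2←0x66
6: · SUBCS
7: ✓ MOVLE  r1←0xf5

FIX = (r0, 0xd6)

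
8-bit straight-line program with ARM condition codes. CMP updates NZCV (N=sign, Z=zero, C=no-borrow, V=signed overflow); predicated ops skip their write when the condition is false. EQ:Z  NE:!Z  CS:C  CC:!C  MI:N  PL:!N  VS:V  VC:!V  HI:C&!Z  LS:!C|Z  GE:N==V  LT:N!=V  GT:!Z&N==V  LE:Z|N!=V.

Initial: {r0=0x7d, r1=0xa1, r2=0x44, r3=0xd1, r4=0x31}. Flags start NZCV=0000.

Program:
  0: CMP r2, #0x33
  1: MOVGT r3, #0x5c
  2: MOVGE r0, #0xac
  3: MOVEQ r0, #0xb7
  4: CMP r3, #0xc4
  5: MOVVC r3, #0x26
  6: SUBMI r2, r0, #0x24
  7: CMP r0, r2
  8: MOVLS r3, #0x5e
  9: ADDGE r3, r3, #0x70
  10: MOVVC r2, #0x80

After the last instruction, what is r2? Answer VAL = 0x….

[0] flags=0010 → (cmp)
[1] flags=0010 GT?T → r3=0x5c
[2] flags=0010 GE?T → r0=0xac
[3] flags=0010 EQ?F → skip
[4] flags=1001 → (cmp)
[5] flags=1001 VC?F → skip
[6] flags=1001 MI?T → r2=0x88
[7] flags=0010 → (cmp)
[8] flags=0010 LS?F → skip
[9] flags=0010 GE?T → r3=0xcc
[10] flags=0010 VC?T → r2=0x80

VAL = 0x80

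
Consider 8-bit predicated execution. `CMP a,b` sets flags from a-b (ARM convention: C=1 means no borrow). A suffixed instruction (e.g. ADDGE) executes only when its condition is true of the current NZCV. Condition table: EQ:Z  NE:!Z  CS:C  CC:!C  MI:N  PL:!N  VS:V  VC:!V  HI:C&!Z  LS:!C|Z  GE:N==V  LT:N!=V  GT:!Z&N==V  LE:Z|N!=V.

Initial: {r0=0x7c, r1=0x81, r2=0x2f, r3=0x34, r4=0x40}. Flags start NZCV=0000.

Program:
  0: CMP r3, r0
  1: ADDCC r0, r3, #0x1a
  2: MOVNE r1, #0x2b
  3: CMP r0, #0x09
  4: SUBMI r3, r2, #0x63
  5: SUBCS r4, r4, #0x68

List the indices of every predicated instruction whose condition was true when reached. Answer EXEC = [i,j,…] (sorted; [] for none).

[0] flags=1000 → (cmp)
[1] flags=1000 CC?T → r0=0x4e
[2] flags=1000 NE?T → r1=0x2b
[3] flags=0010 → (cmp)
[4] flags=0010 MI?F → skip
[5] flags=0010 CS?T → r4=0xd8

EXEC = [1,2,5]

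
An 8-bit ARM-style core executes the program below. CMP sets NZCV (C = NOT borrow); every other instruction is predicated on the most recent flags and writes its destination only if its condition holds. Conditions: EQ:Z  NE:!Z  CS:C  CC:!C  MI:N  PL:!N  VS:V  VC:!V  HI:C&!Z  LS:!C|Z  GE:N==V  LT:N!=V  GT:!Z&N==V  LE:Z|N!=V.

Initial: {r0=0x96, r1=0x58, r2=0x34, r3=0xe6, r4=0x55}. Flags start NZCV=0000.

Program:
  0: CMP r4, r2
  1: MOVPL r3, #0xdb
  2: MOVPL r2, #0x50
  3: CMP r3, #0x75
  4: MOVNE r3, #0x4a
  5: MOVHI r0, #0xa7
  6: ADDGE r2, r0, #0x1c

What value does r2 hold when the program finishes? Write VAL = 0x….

VAL = 0x50

[0] flags=0010 → (cmp)
[1] flags=0010 PL?T → r3=0xdb
[2] flags=0010 PL?T → r2=0x50
[3] flags=0011 → (cmp)
[4] flags=0011 NE?T → r3=0x4a
[5] flags=0011 HI?T → r0=0xa7
[6] flags=0011 GE?F → skip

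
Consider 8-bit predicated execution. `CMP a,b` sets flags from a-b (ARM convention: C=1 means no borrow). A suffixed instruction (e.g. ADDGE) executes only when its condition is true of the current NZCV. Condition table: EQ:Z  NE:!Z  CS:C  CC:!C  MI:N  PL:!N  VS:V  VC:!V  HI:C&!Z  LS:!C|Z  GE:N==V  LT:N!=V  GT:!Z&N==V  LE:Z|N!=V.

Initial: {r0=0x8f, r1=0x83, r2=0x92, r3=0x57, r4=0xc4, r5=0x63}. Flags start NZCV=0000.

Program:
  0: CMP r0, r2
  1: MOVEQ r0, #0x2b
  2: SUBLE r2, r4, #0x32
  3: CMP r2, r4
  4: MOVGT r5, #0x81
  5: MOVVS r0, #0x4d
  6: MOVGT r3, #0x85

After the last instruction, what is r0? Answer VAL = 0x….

VAL = 0x8f

0: ✓ CMP  NZCV=1000
1: · MOVEQ
2: ✓ SUBLE  r2←0x92
3: ✓ CMP  NZCV=1000
4: · MOVGT
5: · MOVVS
6: · MOVGT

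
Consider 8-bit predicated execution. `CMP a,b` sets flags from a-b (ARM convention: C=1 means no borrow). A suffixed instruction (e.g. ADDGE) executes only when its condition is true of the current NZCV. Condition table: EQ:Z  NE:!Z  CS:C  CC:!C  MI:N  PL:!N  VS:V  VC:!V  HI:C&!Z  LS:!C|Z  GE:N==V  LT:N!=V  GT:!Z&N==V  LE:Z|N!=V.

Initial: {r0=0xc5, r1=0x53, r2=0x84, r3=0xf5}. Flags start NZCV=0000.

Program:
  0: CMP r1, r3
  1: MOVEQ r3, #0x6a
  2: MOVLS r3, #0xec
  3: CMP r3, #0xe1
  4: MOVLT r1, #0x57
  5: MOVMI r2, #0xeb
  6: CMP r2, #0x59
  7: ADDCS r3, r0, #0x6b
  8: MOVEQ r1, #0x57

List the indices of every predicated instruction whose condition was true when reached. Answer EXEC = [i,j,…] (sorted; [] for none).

0: ✓ CMP  NZCV=0000
1: · MOVEQ
2: ✓ MOVLS  r3←0xec
3: ✓ CMP  NZCV=0010
4: · MOVLT
5: · MOVMI
6: ✓ CMP  NZCV=0011
7: ✓ ADDCS  r3←0x30
8: · MOVEQ

EXEC = [2,7]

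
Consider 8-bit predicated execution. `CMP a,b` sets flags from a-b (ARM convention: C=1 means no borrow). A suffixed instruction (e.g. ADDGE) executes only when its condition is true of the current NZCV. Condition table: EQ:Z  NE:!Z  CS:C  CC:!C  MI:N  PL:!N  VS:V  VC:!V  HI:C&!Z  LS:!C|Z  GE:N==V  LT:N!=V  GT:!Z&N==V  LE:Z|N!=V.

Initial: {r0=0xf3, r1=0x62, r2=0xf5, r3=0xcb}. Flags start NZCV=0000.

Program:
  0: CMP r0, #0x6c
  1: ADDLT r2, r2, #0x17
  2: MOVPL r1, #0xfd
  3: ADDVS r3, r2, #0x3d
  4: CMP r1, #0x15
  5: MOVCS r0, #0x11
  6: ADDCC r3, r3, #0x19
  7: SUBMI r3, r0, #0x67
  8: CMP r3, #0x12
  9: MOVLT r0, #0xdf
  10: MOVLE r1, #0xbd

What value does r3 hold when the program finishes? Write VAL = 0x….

[0] flags=1010 → (cmp)
[1] flags=1010 LT?T → r2=0x0c
[2] flags=1010 PL?F → skip
[3] flags=1010 VS?F → skip
[4] flags=0010 → (cmp)
[5] flags=0010 CS?T → r0=0x11
[6] flags=0010 CC?F → skip
[7] flags=0010 MI?F → skip
[8] flags=1010 → (cmp)
[9] flags=1010 LT?T → r0=0xdf
[10] flags=1010 LE?T → r1=0xbd

VAL = 0xcb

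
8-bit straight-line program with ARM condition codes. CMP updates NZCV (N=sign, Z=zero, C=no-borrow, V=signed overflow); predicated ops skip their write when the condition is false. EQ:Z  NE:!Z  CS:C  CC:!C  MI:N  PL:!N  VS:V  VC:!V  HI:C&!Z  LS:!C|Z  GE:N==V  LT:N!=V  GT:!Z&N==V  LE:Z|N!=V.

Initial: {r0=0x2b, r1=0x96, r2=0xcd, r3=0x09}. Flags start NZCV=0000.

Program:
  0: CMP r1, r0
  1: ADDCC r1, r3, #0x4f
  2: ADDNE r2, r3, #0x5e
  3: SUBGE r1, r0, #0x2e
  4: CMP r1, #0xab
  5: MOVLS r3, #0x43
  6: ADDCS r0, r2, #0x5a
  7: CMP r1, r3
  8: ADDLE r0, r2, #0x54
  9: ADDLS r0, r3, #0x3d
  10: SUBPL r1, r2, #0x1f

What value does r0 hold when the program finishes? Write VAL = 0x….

VAL = 0xbb

[0] flags=0011 → (cmp)
[1] flags=0011 CC?F → skip
[2] flags=0011 NE?T → r2=0x67
[3] flags=0011 GE?F → skip
[4] flags=1000 → (cmp)
[5] flags=1000 LS?T → r3=0x43
[6] flags=1000 CS?F → skip
[7] flags=0011 → (cmp)
[8] flags=0011 LE?T → r0=0xbb
[9] flags=0011 LS?F → skip
[10] flags=0011 PL?T → r1=0x48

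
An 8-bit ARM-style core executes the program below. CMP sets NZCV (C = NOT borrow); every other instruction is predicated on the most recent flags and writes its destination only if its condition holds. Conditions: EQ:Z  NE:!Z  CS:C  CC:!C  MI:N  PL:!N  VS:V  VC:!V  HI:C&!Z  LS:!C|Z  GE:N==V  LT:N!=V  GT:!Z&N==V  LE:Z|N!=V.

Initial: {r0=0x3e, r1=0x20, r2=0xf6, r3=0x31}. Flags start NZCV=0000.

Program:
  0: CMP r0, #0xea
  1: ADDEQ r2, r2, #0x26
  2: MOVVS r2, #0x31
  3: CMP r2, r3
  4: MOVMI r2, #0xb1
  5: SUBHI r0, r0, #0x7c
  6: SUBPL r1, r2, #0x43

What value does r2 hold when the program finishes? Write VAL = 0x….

VAL = 0xb1

0: ✓ CMP  NZCV=0000
1: · ADDEQ
2: · MOVVS
3: ✓ CMP  NZCV=1010
4: ✓ MOVMI  r2←0xb1
5: ✓ SUBHI  r0←0xc2
6: · SUBPL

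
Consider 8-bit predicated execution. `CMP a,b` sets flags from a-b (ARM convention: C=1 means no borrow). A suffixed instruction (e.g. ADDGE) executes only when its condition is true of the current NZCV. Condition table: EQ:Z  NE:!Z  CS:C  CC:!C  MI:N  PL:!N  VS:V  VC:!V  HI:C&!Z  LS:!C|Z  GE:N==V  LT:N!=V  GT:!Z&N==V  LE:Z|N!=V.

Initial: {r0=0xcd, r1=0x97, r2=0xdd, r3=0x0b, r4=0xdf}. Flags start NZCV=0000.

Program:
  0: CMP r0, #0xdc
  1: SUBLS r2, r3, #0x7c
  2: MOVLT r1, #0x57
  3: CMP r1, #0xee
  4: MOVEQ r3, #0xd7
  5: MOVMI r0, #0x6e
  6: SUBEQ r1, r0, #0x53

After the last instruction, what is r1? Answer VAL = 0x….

VAL = 0x57

0: ✓ CMP  NZCV=1000
1: ✓ SUBLS  r2←0x8f
2: ✓ MOVLT  r1←0x57
3: ✓ CMP  NZCV=0000
4: · MOVEQ
5: · MOVMI
6: · SUBEQ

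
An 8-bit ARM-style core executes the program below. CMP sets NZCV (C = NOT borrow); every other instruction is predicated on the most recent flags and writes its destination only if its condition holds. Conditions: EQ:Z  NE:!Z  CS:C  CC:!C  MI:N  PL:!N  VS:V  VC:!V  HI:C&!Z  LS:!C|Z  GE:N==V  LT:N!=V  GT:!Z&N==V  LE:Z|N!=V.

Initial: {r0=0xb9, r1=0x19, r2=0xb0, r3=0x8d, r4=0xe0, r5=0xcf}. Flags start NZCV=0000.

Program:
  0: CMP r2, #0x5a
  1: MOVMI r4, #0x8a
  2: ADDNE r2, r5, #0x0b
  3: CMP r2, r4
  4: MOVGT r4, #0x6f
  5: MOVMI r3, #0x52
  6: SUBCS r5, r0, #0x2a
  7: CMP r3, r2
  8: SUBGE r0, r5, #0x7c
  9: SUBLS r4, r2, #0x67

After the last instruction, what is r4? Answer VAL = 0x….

VAL = 0x73

[0] flags=0011 → (cmp)
[1] flags=0011 MI?F → skip
[2] flags=0011 NE?T → r2=0xda
[3] flags=1000 → (cmp)
[4] flags=1000 GT?F → skip
[5] flags=1000 MI?T → r3=0x52
[6] flags=1000 CS?F → skip
[7] flags=0000 → (cmp)
[8] flags=0000 GE?T → r0=0x53
[9] flags=0000 LS?T → r4=0x73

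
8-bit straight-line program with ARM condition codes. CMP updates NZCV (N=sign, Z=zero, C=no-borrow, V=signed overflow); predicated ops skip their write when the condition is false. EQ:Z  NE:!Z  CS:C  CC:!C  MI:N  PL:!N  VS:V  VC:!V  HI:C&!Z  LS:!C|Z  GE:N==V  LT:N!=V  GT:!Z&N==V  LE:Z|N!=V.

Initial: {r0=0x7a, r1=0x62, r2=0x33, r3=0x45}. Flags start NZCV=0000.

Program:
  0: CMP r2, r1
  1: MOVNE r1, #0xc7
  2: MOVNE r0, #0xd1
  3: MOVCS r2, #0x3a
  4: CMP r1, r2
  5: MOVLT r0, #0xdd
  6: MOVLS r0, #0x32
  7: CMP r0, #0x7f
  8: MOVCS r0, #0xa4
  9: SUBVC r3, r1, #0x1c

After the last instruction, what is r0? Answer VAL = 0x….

VAL = 0xa4

[0] flags=1000 → (cmp)
[1] flags=1000 NE?T → r1=0xc7
[2] flags=1000 NE?T → r0=0xd1
[3] flags=1000 CS?F → skip
[4] flags=1010 → (cmp)
[5] flags=1010 LT?T → r0=0xdd
[6] flags=1010 LS?F → skip
[7] flags=0011 → (cmp)
[8] flags=0011 CS?T → r0=0xa4
[9] flags=0011 VC?F → skip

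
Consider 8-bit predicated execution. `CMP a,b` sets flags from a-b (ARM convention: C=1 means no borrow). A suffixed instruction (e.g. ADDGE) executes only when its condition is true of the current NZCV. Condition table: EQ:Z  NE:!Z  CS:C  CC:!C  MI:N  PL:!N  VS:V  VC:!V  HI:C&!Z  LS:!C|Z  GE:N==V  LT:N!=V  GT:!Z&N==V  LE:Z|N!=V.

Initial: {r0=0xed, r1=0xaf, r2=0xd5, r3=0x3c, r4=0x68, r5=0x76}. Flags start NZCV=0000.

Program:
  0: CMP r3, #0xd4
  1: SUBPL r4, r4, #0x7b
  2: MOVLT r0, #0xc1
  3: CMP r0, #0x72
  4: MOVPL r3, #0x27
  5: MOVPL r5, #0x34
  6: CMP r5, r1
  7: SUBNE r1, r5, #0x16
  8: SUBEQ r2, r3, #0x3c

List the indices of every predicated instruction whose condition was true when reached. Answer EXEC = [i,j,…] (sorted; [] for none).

EXEC = [1,4,5,7]

[0] flags=0000 → (cmp)
[1] flags=0000 PL?T → r4=0xed
[2] flags=0000 LT?F → skip
[3] flags=0011 → (cmp)
[4] flags=0011 PL?T → r3=0x27
[5] flags=0011 PL?T → r5=0x34
[6] flags=1001 → (cmp)
[7] flags=1001 NE?T → r1=0x1e
[8] flags=1001 EQ?F → skip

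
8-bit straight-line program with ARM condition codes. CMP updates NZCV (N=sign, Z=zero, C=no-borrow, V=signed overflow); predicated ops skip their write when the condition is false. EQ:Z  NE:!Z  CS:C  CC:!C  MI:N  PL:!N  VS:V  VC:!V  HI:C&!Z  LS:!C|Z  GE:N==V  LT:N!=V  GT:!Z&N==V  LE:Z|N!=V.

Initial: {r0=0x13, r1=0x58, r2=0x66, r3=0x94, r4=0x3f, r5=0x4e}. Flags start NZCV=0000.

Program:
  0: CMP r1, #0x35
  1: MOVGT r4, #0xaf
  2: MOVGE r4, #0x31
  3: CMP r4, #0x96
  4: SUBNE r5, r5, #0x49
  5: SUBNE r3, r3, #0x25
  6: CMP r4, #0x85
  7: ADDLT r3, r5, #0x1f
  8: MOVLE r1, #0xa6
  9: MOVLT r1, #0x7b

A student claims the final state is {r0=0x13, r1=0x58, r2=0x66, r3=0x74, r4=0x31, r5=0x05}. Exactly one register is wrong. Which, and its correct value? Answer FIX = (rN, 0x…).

FIX = (r3, 0x6f)

0: ✓ CMP  NZCV=0010
1: ✓ MOVGT  r4←0xaf
2: ✓ MOVGE  r4←0x31
3: ✓ CMP  NZCV=1001
4: ✓ SUBNE  r5←0x05
5: ✓ SUBNE  r3←0x6f
6: ✓ CMP  NZCV=1001
7: · ADDLT
8: · MOVLE
9: · MOVLT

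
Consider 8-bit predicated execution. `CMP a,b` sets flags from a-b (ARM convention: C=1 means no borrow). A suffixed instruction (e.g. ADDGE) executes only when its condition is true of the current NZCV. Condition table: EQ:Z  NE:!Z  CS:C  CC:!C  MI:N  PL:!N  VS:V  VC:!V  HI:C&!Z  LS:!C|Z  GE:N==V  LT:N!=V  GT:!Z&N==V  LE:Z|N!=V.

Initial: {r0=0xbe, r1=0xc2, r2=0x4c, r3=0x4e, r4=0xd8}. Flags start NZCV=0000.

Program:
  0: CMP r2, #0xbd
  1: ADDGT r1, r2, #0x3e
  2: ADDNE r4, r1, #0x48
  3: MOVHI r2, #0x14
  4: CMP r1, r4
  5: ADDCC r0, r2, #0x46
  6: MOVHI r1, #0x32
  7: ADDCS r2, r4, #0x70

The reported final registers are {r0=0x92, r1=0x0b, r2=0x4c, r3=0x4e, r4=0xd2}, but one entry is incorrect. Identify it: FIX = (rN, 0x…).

FIX = (r1, 0x8a)

0: ✓ CMP  NZCV=1001
1: ✓ ADDGT  r1←0x8a
2: ✓ ADDNE  r4←0xd2
3: · MOVHI
4: ✓ CMP  NZCV=1000
5: ✓ ADDCC  r0←0x92
6: · MOVHI
7: · ADDCS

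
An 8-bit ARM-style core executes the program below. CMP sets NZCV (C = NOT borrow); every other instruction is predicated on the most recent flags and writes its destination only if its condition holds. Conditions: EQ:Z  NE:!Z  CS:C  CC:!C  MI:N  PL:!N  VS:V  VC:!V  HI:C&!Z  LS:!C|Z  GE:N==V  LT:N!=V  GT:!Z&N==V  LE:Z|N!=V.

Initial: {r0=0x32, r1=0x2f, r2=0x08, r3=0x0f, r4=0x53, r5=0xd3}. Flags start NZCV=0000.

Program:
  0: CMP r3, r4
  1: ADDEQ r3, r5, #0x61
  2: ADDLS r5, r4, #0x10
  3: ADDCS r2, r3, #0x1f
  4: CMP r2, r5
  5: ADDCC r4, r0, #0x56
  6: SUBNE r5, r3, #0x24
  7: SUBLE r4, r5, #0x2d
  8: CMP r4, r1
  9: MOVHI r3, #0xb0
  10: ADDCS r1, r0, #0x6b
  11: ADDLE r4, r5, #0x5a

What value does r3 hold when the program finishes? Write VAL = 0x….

VAL = 0xb0

0: ✓ CMP  NZCV=1000
1: · ADDEQ
2: ✓ ADDLS  r5←0x63
3: · ADDCS
4: ✓ CMP  NZCV=1000
5: ✓ ADDCC  r4←0x88
6: ✓ SUBNE  r5←0xeb
7: ✓ SUBLE  r4←0xbe
8: ✓ CMP  NZCV=1010
9: ✓ MOVHI  r3←0xb0
10: ✓ ADDCS  r1←0x9d
11: ✓ ADDLE  r4←0x45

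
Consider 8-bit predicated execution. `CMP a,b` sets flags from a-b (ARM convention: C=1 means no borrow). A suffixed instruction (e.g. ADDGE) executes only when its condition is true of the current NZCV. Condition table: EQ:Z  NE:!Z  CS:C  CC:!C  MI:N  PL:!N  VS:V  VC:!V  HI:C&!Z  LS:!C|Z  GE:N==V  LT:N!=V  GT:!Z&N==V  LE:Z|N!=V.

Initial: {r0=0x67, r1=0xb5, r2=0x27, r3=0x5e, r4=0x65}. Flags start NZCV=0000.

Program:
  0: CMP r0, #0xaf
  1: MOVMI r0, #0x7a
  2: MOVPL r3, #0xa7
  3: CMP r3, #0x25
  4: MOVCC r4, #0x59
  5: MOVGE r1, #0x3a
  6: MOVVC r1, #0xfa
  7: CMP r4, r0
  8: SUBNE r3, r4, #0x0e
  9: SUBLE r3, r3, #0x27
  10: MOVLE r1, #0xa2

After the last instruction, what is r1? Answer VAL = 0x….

0: ✓ CMP  NZCV=1001
1: ✓ MOVMI  r0←0x7a
2: · MOVPL
3: ✓ CMP  NZCV=0010
4: · MOVCC
5: ✓ MOVGE  r1←0x3a
6: ✓ MOVVC  r1←0xfa
7: ✓ CMP  NZCV=1000
8: ✓ SUBNE  r3←0x57
9: ✓ SUBLE  r3←0x30
10: ✓ MOVLE  r1←0xa2

VAL = 0xa2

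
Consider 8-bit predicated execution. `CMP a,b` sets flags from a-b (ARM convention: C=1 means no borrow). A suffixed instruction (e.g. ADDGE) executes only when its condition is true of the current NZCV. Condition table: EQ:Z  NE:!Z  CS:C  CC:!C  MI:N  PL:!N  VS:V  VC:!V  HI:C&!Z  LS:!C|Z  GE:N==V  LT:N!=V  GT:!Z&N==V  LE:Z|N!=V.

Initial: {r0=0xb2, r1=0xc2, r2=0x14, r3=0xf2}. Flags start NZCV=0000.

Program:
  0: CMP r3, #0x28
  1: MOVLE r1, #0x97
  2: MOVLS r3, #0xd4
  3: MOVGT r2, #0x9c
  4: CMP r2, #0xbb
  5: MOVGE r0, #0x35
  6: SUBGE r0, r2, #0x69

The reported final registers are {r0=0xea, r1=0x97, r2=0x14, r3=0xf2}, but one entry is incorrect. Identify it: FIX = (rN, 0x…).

FIX = (r0, 0xab)

[0] flags=1010 → (cmp)
[1] flags=1010 LE?T → r1=0x97
[2] flags=1010 LS?F → skip
[3] flags=1010 GT?F → skip
[4] flags=0000 → (cmp)
[5] flags=0000 GE?T → r0=0x35
[6] flags=0000 GE?T → r0=0xab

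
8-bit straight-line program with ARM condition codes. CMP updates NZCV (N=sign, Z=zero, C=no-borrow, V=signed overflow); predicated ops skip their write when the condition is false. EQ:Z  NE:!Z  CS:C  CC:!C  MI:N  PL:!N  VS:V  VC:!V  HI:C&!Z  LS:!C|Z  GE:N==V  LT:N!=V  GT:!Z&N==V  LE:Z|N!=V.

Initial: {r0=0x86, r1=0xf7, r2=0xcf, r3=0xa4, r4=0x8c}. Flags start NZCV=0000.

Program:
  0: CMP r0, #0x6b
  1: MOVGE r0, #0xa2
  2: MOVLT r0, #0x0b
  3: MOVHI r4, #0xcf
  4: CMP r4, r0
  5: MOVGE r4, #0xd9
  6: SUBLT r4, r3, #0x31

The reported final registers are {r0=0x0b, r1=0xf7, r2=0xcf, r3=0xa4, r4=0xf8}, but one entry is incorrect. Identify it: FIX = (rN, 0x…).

FIX = (r4, 0x73)

0: ✓ CMP  NZCV=0011
1: · MOVGE
2: ✓ MOVLT  r0←0x0b
3: ✓ MOVHI  r4←0xcf
4: ✓ CMP  NZCV=1010
5: · MOVGE
6: ✓ SUBLT  r4←0x73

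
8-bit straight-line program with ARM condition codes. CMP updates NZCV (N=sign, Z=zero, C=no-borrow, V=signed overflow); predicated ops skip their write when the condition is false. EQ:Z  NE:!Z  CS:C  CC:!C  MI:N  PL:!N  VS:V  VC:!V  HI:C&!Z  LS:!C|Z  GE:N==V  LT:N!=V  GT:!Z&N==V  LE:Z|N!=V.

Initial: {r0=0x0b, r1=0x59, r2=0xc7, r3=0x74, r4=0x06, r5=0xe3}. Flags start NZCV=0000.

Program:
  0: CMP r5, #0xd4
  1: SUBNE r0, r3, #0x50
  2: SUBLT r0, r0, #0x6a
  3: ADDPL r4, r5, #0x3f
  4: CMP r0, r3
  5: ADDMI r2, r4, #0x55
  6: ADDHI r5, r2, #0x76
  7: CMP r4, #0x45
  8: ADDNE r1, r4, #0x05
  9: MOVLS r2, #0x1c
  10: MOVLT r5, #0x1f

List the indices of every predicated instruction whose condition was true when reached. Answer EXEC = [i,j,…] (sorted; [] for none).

[0] flags=0010 → (cmp)
[1] flags=0010 NE?T → r0=0x24
[2] flags=0010 LT?F → skip
[3] flags=0010 PL?T → r4=0x22
[4] flags=1000 → (cmp)
[5] flags=1000 MI?T → r2=0x77
[6] flags=1000 HI?F → skip
[7] flags=1000 → (cmp)
[8] flags=1000 NE?T → r1=0x27
[9] flags=1000 LS?T → r2=0x1c
[10] flags=1000 LT?T → r5=0x1f

EXEC = [1,3,5,8,9,10]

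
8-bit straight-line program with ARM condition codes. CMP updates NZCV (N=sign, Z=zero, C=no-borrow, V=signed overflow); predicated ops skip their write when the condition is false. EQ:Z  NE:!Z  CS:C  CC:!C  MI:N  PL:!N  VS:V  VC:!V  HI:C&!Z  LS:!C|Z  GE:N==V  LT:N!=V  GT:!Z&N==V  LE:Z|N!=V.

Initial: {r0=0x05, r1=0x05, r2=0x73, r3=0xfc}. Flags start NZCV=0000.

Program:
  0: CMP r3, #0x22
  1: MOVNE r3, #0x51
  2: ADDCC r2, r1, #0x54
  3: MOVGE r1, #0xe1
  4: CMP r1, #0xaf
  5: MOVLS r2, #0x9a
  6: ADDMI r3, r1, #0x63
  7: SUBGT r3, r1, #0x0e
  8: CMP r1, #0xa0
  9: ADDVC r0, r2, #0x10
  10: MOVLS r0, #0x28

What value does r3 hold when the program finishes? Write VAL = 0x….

VAL = 0xf7

0: ✓ CMP  NZCV=1010
1: ✓ MOVNE  r3←0x51
2: · ADDCC
3: · MOVGE
4: ✓ CMP  NZCV=0000
5: ✓ MOVLS  r2←0x9a
6: · ADDMI
7: ✓ SUBGT  r3←0xf7
8: ✓ CMP  NZCV=0000
9: ✓ ADDVC  r0←0xaa
10: ✓ MOVLS  r0←0x28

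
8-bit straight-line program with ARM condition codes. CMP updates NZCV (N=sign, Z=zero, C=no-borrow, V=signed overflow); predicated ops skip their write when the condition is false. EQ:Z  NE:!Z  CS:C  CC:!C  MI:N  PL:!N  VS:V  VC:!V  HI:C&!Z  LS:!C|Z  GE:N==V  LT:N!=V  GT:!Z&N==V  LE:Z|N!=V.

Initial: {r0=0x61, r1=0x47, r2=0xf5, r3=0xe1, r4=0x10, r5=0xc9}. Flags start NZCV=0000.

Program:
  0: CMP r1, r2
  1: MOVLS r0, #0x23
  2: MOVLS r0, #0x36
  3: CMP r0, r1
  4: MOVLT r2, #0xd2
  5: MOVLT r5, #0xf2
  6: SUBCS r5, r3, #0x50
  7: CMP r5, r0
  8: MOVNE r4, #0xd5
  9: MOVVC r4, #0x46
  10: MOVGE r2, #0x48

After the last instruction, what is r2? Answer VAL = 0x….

VAL = 0xd2

0: ✓ CMP  NZCV=0000
1: ✓ MOVLS  r0←0x23
2: ✓ MOVLS  r0←0x36
3: ✓ CMP  NZCV=1000
4: ✓ MOVLT  r2←0xd2
5: ✓ MOVLT  r5←0xf2
6: · SUBCS
7: ✓ CMP  NZCV=1010
8: ✓ MOVNE  r4←0xd5
9: ✓ MOVVC  r4←0x46
10: · MOVGE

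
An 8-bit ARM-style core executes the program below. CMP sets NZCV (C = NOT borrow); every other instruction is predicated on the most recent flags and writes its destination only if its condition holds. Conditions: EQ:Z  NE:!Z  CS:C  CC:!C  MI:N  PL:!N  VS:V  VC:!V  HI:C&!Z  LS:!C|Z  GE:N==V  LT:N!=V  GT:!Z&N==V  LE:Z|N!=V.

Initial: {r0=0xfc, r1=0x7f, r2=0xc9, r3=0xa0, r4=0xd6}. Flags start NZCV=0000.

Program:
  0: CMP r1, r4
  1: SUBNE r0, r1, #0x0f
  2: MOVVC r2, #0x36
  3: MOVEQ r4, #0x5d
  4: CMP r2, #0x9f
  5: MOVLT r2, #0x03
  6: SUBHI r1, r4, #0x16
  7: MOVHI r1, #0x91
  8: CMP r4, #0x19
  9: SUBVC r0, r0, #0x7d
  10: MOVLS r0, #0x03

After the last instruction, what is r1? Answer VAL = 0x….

VAL = 0x91

0: ✓ CMP  NZCV=1001
1: ✓ SUBNE  r0←0x70
2: · MOVVC
3: · MOVEQ
4: ✓ CMP  NZCV=0010
5: · MOVLT
6: ✓ SUBHI  r1←0xc0
7: ✓ MOVHI  r1←0x91
8: ✓ CMP  NZCV=1010
9: ✓ SUBVC  r0←0xf3
10: · MOVLS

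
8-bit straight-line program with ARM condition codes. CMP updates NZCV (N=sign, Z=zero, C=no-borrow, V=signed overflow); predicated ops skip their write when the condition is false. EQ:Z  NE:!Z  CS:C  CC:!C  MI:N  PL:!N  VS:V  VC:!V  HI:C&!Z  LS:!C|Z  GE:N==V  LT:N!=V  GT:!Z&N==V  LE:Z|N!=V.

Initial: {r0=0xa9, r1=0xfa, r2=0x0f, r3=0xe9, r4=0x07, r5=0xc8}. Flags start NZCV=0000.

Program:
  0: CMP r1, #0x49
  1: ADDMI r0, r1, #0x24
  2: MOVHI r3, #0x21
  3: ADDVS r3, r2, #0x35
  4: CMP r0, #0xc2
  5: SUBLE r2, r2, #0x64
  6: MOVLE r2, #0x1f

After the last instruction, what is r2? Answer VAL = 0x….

VAL = 0x0f

[0] flags=1010 → (cmp)
[1] flags=1010 MI?T → r0=0x1e
[2] flags=1010 HI?T → r3=0x21
[3] flags=1010 VS?F → skip
[4] flags=0000 → (cmp)
[5] flags=0000 LE?F → skip
[6] flags=0000 LE?F → skip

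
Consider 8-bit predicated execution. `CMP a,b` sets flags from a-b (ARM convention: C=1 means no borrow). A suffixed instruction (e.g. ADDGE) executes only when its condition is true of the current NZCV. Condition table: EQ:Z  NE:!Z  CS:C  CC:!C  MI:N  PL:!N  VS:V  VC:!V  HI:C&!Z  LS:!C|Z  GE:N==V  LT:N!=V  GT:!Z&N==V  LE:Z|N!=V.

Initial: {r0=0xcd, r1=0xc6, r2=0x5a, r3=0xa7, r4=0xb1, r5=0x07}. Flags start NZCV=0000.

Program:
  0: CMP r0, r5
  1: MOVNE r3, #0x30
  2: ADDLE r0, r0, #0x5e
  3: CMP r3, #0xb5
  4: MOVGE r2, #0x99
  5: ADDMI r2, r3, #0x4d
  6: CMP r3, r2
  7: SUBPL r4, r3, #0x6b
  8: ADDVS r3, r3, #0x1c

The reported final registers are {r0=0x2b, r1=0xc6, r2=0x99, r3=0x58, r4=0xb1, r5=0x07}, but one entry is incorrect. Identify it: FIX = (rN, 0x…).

[0] flags=1010 → (cmp)
[1] flags=1010 NE?T → r3=0x30
[2] flags=1010 LE?T → r0=0x2b
[3] flags=0000 → (cmp)
[4] flags=0000 GE?T → r2=0x99
[5] flags=0000 MI?F → skip
[6] flags=1001 → (cmp)
[7] flags=1001 PL?F → skip
[8] flags=1001 VS?T → r3=0x4c

FIX = (r3, 0x4c)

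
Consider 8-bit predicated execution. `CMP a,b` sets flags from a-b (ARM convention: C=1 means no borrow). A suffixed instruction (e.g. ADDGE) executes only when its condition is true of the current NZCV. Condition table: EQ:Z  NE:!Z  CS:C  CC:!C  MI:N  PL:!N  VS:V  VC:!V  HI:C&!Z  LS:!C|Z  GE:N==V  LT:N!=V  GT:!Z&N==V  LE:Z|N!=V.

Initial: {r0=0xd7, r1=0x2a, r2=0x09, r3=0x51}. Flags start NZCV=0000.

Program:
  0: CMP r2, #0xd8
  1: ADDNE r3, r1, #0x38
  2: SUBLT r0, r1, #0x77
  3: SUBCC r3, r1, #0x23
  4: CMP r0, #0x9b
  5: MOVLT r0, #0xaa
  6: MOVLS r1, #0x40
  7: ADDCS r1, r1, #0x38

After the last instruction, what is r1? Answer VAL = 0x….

VAL = 0x62

[0] flags=0000 → (cmp)
[1] flags=0000 NE?T → r3=0x62
[2] flags=0000 LT?F → skip
[3] flags=0000 CC?T → r3=0x07
[4] flags=0010 → (cmp)
[5] flags=0010 LT?F → skip
[6] flags=0010 LS?F → skip
[7] flags=0010 CS?T → r1=0x62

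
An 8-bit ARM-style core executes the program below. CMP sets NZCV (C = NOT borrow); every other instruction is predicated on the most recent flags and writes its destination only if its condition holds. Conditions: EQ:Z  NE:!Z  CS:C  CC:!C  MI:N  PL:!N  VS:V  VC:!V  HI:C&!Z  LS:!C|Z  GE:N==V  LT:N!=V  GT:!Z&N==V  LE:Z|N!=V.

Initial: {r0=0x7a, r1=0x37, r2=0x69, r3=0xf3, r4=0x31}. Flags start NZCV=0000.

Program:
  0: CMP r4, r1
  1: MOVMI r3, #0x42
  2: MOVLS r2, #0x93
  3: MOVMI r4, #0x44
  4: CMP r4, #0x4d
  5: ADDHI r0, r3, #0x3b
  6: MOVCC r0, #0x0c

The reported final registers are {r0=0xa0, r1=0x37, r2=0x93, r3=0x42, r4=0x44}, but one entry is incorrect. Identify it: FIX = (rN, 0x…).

0: ✓ CMP  NZCV=1000
1: ✓ MOVMI  r3←0x42
2: ✓ MOVLS  r2←0x93
3: ✓ MOVMI  r4←0x44
4: ✓ CMP  NZCV=1000
5: · ADDHI
6: ✓ MOVCC  r0←0x0c

FIX = (r0, 0x0c)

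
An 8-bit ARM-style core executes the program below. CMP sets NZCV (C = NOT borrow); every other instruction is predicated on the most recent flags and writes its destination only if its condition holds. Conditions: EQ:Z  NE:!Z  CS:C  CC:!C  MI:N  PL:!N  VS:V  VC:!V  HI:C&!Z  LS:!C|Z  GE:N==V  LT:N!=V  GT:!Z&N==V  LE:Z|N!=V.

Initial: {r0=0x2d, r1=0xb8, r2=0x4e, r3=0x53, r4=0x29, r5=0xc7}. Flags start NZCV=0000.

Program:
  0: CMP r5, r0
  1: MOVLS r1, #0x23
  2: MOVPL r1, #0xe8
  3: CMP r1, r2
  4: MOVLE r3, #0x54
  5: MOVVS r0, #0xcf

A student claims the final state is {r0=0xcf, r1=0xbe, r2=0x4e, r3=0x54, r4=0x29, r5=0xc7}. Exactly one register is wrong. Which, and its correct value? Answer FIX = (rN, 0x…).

FIX = (r1, 0xb8)

[0] flags=1010 → (cmp)
[1] flags=1010 LS?F → skip
[2] flags=1010 PL?F → skip
[3] flags=0011 → (cmp)
[4] flags=0011 LE?T → r3=0x54
[5] flags=0011 VS?T → r0=0xcf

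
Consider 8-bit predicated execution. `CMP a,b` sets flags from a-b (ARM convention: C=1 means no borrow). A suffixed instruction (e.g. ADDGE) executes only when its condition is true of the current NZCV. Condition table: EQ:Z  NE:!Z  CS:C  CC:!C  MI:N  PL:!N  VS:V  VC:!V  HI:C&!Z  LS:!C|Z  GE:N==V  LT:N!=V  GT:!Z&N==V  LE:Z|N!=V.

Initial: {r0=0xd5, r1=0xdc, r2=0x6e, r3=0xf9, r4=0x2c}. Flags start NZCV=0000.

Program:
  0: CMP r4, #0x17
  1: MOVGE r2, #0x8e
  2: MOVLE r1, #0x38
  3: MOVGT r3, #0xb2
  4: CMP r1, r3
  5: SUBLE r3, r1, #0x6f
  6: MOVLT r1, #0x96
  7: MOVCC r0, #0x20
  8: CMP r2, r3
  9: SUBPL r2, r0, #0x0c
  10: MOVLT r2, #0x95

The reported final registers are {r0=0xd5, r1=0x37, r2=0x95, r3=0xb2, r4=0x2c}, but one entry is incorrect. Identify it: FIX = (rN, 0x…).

FIX = (r1, 0xdc)

[0] flags=0010 → (cmp)
[1] flags=0010 GE?T → r2=0x8e
[2] flags=0010 LE?F → skip
[3] flags=0010 GT?T → r3=0xb2
[4] flags=0010 → (cmp)
[5] flags=0010 LE?F → skip
[6] flags=0010 LT?F → skip
[7] flags=0010 CC?F → skip
[8] flags=1000 → (cmp)
[9] flags=1000 PL?F → skip
[10] flags=1000 LT?T → r2=0x95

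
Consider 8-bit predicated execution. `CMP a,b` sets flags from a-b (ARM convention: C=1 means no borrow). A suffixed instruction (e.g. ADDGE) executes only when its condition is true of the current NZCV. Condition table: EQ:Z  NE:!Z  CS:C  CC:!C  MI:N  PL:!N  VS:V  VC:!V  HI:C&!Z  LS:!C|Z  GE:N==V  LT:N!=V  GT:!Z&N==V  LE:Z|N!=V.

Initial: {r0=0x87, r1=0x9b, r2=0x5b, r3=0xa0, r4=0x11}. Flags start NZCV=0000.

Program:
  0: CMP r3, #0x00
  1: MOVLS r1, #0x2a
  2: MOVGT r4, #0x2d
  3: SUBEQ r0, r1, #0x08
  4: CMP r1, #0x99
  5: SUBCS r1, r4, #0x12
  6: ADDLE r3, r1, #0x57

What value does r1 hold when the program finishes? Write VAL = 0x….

VAL = 0xff

0: ✓ CMP  NZCV=1010
1: · MOVLS
2: · MOVGT
3: · SUBEQ
4: ✓ CMP  NZCV=0010
5: ✓ SUBCS  r1←0xff
6: · ADDLE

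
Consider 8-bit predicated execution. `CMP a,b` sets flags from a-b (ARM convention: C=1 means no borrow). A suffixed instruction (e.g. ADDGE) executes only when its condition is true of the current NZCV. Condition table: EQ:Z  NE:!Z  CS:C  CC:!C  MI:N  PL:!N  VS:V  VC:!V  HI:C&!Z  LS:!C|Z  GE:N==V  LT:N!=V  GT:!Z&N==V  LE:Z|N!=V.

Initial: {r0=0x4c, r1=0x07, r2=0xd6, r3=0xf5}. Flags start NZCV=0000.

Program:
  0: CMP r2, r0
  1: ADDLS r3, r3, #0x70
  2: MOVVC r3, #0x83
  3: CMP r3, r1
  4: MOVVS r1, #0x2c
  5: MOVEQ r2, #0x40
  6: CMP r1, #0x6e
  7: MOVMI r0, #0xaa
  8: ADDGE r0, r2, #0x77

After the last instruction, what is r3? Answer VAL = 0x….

0: ✓ CMP  NZCV=1010
1: · ADDLS
2: ✓ MOVVC  r3←0x83
3: ✓ CMP  NZCV=0011
4: ✓ MOVVS  r1←0x2c
5: · MOVEQ
6: ✓ CMP  NZCV=1000
7: ✓ MOVMI  r0←0xaa
8: · ADDGE

VAL = 0x83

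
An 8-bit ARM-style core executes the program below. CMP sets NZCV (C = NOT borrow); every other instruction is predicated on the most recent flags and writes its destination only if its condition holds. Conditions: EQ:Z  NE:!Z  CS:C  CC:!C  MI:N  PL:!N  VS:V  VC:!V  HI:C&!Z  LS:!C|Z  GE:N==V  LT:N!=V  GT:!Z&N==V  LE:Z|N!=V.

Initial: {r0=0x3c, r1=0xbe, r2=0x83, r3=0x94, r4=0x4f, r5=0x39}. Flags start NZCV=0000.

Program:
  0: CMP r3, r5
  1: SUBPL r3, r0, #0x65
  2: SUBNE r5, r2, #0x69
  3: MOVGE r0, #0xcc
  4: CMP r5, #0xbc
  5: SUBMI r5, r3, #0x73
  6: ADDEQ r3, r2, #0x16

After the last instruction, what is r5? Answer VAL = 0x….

0: ✓ CMP  NZCV=0011
1: ✓ SUBPL  r3←0xd7
2: ✓ SUBNE  r5←0x1a
3: · MOVGE
4: ✓ CMP  NZCV=0000
5: · SUBMI
6: · ADDEQ

VAL = 0x1a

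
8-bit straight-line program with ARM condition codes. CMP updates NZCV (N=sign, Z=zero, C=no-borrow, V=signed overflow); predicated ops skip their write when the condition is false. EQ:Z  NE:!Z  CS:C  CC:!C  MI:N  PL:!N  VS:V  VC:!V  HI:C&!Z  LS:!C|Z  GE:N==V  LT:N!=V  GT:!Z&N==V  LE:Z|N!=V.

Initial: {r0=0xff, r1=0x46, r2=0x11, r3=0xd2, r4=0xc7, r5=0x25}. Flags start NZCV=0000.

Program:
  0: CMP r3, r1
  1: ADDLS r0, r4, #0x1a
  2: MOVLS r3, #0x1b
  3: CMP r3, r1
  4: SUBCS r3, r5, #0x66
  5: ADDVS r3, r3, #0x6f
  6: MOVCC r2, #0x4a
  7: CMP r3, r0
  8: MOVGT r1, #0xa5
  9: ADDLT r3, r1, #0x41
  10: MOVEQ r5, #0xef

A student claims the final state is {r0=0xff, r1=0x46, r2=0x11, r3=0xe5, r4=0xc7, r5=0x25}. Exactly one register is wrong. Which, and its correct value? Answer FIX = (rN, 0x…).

FIX = (r3, 0x87)

0: ✓ CMP  NZCV=1010
1: · ADDLS
2: · MOVLS
3: ✓ CMP  NZCV=1010
4: ✓ SUBCS  r3←0xbf
5: · ADDVS
6: · MOVCC
7: ✓ CMP  NZCV=1000
8: · MOVGT
9: ✓ ADDLT  r3←0x87
10: · MOVEQ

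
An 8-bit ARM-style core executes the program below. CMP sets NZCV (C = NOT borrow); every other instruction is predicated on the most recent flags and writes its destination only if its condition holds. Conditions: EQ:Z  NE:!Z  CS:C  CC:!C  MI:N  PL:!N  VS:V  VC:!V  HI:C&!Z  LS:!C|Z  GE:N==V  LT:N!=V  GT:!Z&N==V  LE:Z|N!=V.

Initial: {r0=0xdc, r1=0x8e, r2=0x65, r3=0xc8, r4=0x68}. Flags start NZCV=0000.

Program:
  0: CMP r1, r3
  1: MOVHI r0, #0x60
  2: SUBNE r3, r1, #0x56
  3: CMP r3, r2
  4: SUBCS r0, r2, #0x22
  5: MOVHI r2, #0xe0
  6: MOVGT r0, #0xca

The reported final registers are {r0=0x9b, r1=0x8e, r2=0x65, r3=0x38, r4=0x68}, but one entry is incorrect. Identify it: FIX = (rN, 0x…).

[0] flags=1000 → (cmp)
[1] flags=1000 HI?F → skip
[2] flags=1000 NE?T → r3=0x38
[3] flags=1000 → (cmp)
[4] flags=1000 CS?F → skip
[5] flags=1000 HI?F → skip
[6] flags=1000 GT?F → skip

FIX = (r0, 0xdc)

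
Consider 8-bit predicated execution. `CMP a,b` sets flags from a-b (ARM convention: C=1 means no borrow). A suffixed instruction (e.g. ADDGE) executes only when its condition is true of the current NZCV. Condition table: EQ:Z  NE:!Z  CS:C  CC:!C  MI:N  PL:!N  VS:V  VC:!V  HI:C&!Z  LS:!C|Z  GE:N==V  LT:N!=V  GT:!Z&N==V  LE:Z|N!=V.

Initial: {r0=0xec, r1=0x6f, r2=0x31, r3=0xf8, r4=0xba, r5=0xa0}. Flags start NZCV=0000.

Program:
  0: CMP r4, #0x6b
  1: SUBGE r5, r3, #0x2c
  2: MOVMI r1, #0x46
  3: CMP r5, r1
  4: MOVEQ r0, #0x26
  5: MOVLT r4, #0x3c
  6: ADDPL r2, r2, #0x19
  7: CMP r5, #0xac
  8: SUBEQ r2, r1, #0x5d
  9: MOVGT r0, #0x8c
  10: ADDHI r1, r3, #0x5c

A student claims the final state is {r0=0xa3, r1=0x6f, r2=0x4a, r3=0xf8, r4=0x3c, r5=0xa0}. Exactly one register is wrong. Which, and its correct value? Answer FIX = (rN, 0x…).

FIX = (r0, 0xec)

0: ✓ CMP  NZCV=0011
1: · SUBGE
2: · MOVMI
3: ✓ CMP  NZCV=0011
4: · MOVEQ
5: ✓ MOVLT  r4←0x3c
6: ✓ ADDPL  r2←0x4a
7: ✓ CMP  NZCV=1000
8: · SUBEQ
9: · MOVGT
10: · ADDHI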